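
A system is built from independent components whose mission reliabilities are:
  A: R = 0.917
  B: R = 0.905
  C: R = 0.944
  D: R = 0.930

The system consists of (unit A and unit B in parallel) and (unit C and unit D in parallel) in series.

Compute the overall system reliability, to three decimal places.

Parallel (A and B): 1 − (1 − 0.91700)(1 − 0.90500) = 0.99212
Parallel (C and D): 1 − (1 − 0.94400)(1 − 0.93000) = 0.99608
Series ([0.99212] and [0.99608]): 0.99212 × 0.99608 = 0.988

0.988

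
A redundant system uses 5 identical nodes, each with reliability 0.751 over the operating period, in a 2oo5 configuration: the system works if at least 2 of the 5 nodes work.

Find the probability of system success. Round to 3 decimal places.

R = Σ_{i=2}^{5} C(5,i) p^i (1−p)^{5−i} with p = 0.751
C(5,2)·0.751^2·0.249^3 = 0.08707
C(5,3)·0.751^3·0.249^2 = 0.26261
C(5,4)·0.751^4·0.249^1 = 0.39603
C(5,5)·0.751^5·0.249^0 = 0.23889
Sum = 0.985

0.985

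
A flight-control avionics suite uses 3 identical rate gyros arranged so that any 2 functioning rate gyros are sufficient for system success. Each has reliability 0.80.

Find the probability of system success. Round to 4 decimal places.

0.8960

R = Σ_{i=2}^{3} C(3,i) p^i (1−p)^{3−i} with p = 0.80
C(3,2)·0.80^2·0.20^1 = 0.384000
C(3,3)·0.80^3·0.20^0 = 0.512000
Sum = 0.8960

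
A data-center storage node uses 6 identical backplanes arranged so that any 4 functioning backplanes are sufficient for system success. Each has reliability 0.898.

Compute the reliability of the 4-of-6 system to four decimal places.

R = Σ_{i=4}^{6} C(6,i) p^i (1−p)^{6−i} with p = 0.898
C(6,4)·0.898^4·0.102^2 = 0.101484
C(6,5)·0.898^5·0.102^1 = 0.357382
C(6,6)·0.898^6·0.102^0 = 0.524394
Sum = 0.9833

0.9833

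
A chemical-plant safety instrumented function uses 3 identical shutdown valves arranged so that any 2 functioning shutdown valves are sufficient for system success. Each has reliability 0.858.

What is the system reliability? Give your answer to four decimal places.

0.9452

R = Σ_{i=2}^{3} C(3,i) p^i (1−p)^{3−i} with p = 0.858
C(3,2)·0.858^2·0.142^1 = 0.313606
C(3,3)·0.858^3·0.142^0 = 0.631629
Sum = 0.9452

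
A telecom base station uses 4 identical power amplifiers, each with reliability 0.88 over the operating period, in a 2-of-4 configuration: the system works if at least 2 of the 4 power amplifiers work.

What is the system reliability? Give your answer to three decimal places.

R = Σ_{i=2}^{4} C(4,i) p^i (1−p)^{4−i} with p = 0.88
C(4,2)·0.88^2·0.12^2 = 0.06691
C(4,3)·0.88^3·0.12^1 = 0.32711
C(4,4)·0.88^4·0.12^0 = 0.59970
Sum = 0.994

0.994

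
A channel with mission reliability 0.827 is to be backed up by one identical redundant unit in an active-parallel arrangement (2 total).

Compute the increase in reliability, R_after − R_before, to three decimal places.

R_before = 0.827
R_after = 1 − (1 − 0.827)^2 = 0.970
ΔR = 0.970 − 0.827 = 0.143

0.143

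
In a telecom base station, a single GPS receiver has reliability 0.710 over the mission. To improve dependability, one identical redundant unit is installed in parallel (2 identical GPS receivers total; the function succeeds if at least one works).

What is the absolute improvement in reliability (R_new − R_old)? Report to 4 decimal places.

R_before = 0.710
R_after = 1 − (1 − 0.710)^2 = 0.9159
ΔR = 0.9159 − 0.710 = 0.2059

0.2059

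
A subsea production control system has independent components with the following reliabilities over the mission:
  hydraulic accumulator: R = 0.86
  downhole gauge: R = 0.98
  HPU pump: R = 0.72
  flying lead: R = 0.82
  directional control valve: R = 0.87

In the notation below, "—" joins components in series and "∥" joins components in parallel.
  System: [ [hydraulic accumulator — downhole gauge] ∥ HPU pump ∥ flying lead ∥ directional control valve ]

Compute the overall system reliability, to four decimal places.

0.9990

Series (hydraulic accumulator and downhole gauge): 0.860000 × 0.980000 = 0.842800
Parallel ([0.842800], HPU pump, flying lead, and directional control valve): 1 − (1 − 0.842800)(1 − 0.720000)(1 − 0.820000)(1 − 0.870000) = 0.9990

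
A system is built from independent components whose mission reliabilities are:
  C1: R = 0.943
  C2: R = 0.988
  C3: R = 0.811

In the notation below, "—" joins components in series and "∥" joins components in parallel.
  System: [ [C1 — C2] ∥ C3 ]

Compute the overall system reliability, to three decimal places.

0.987

Series (C1 and C2): 0.94300 × 0.98800 = 0.93168
Parallel ([0.93168] and C3): 1 − (1 − 0.93168)(1 − 0.81100) = 0.987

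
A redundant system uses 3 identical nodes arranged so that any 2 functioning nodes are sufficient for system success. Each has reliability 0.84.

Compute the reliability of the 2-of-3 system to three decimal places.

0.931

R = Σ_{i=2}^{3} C(3,i) p^i (1−p)^{3−i} with p = 0.84
C(3,2)·0.84^2·0.16^1 = 0.33869
C(3,3)·0.84^3·0.16^0 = 0.59270
Sum = 0.931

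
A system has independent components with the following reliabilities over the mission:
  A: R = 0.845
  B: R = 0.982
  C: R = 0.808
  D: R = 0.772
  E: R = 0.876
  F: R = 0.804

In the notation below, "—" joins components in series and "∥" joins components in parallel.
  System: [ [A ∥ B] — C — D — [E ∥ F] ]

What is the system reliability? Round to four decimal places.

0.6069

Parallel (A and B): 1 − (1 − 0.845000)(1 − 0.982000) = 0.997210
Parallel (E and F): 1 − (1 − 0.876000)(1 − 0.804000) = 0.975696
Series ([0.997210], C, D, and [0.975696]): 0.997210 × 0.808000 × 0.772000 × 0.975696 = 0.6069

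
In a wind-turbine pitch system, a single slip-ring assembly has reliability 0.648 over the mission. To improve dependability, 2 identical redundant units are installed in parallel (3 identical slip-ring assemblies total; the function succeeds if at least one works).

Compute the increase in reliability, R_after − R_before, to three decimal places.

0.308

R_before = 0.648
R_after = 1 − (1 − 0.648)^3 = 0.956
ΔR = 0.956 − 0.648 = 0.308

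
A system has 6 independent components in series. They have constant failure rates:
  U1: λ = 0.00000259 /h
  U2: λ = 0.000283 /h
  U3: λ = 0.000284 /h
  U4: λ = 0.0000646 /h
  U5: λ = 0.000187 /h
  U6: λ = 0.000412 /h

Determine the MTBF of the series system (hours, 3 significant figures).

Series of exponential components: λ_sys = Σ λ_i
λ_sys = 0.00000259 + 0.000283 + 0.000284 + 0.0000646 + 0.000187 + 0.000412 = 1.2332e-03 /h
MTBF = 1 / λ_sys = 811 h

811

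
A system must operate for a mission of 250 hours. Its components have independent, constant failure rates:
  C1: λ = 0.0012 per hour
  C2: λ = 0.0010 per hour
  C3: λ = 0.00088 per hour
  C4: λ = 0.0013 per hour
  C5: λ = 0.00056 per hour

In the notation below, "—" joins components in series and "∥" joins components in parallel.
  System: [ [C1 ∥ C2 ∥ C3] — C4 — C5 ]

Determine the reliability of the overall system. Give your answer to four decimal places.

0.6210

R(C1) = exp(−0.0012 × 250) = 0.740818
R(C2) = exp(−0.0010 × 250) = 0.778801
R(C3) = exp(−0.00088 × 250) = 0.802519
R(C4) = exp(−0.0013 × 250) = 0.722527
R(C5) = exp(−0.00056 × 250) = 0.869358
Parallel (C1, C2, and C3): 1 − (1 − 0.740818)(1 − 0.778801)(1 − 0.802519) = 0.988678
Series ([0.988678], C4, and C5): 0.988678 × 0.722527 × 0.869358 = 0.6210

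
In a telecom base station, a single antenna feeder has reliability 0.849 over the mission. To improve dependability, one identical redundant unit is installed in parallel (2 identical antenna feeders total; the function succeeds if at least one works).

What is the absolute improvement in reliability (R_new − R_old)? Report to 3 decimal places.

R_before = 0.849
R_after = 1 − (1 − 0.849)^2 = 0.977
ΔR = 0.977 − 0.849 = 0.128

0.128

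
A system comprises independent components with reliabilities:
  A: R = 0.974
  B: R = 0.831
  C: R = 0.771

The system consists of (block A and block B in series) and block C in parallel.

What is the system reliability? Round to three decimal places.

Series (A and B): 0.97400 × 0.83100 = 0.80939
Parallel ([0.80939] and C): 1 − (1 − 0.80939)(1 − 0.77100) = 0.956

0.956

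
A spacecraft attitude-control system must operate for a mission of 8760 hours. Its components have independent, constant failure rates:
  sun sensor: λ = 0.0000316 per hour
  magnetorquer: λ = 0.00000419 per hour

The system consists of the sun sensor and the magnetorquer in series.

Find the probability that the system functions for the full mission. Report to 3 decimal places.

0.731

R(sun sensor) = exp(−0.0000316 × 8760) = 0.75819
R(magnetorquer) = exp(−0.00000419 × 8760) = 0.96396
Series (sun sensor and magnetorquer): 0.75819 × 0.96396 = 0.731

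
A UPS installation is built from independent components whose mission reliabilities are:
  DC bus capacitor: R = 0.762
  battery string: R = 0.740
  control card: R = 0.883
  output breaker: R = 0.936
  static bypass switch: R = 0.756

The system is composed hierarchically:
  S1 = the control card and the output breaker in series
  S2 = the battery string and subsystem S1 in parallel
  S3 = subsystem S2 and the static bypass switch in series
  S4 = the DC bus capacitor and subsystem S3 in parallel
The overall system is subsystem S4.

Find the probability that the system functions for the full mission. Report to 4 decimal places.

0.9338

Series (control card and output breaker): 0.883000 × 0.936000 = 0.826488
Parallel (battery string and [0.826488]): 1 − (1 − 0.740000)(1 − 0.826488) = 0.954887
Series ([0.954887] and static bypass switch): 0.954887 × 0.756000 = 0.721895
Parallel (DC bus capacitor and [0.721895]): 1 − (1 − 0.762000)(1 − 0.721895) = 0.9338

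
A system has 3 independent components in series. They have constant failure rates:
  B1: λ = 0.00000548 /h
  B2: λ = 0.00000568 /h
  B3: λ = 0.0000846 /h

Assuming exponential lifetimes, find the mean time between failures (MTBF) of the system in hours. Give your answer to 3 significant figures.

Series of exponential components: λ_sys = Σ λ_i
λ_sys = 0.00000548 + 0.00000568 + 0.0000846 = 9.5760e-05 /h
MTBF = 1 / λ_sys = 10400 h

10400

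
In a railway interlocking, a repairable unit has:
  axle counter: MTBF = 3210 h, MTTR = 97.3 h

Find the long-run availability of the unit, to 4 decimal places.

0.9706

A(axle counter) = MTBF/(MTBF+MTTR) = 3210/(3210+97.3) = 0.9706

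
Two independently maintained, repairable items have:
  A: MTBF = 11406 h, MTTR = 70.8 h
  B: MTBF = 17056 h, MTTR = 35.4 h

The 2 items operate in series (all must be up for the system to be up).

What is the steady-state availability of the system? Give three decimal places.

0.992

A(A) = MTBF/(MTBF+MTTR) = 11406/(11406+70.8) = 0.993831
A(B) = MTBF/(MTBF+MTTR) = 17056/(17056+35.4) = 0.997929
Series availability: 0.993831 × 0.997929 = 0.992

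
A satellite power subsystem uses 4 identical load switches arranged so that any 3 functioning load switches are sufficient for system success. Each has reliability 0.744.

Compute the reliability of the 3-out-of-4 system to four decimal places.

R = Σ_{i=3}^{4} C(4,i) p^i (1−p)^{4−i} with p = 0.744
C(4,3)·0.744^3·0.256^1 = 0.421715
C(4,4)·0.744^4·0.256^0 = 0.306402
Sum = 0.7281

0.7281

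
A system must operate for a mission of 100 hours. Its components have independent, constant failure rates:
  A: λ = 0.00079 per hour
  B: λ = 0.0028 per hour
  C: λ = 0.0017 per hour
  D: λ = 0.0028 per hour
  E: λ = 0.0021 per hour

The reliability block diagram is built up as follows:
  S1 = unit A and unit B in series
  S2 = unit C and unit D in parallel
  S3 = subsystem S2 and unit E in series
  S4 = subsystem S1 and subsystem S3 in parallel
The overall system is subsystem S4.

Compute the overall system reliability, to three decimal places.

R(A) = exp(−0.00079 × 100) = 0.92404
R(B) = exp(−0.0028 × 100) = 0.75578
R(C) = exp(−0.0017 × 100) = 0.84366
R(D) = exp(−0.0028 × 100) = 0.75578
R(E) = exp(−0.0021 × 100) = 0.81058
Series (A and B): 0.92404 × 0.75578 = 0.69837
Parallel (C and D): 1 − (1 − 0.84366)(1 − 0.75578) = 0.96182
Series ([0.96182] and E): 0.96182 × 0.81058 = 0.77963
Parallel ([0.69837] and [0.77963]): 1 − (1 − 0.69837)(1 − 0.77963) = 0.934

0.934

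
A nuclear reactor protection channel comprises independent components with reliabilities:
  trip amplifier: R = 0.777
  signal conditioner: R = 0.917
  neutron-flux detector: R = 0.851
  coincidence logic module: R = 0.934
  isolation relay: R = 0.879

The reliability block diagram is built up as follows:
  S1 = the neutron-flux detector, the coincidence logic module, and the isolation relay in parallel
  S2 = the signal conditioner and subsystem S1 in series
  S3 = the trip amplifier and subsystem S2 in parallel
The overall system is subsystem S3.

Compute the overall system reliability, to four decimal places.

Parallel (neutron-flux detector, coincidence logic module, and isolation relay): 1 − (1 − 0.851000)(1 − 0.934000)(1 − 0.879000) = 0.998810
Series (signal conditioner and [0.998810]): 0.917000 × 0.998810 = 0.915909
Parallel (trip amplifier and [0.915909]): 1 − (1 − 0.777000)(1 − 0.915909) = 0.9812

0.9812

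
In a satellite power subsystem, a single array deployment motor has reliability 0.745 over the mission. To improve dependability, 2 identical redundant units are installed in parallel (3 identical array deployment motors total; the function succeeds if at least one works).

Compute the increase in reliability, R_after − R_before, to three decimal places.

R_before = 0.745
R_after = 1 − (1 − 0.745)^3 = 0.983
ΔR = 0.983 − 0.745 = 0.238

0.238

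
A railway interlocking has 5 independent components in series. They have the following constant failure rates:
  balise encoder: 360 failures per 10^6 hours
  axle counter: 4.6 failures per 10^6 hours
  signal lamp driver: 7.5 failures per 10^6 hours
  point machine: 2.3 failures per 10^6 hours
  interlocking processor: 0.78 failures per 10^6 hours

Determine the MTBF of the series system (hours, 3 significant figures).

2670

Series of exponential components: λ_sys = Σ λ_i
λ_sys = 0.00036 + 0.0000046 + 0.0000075 + 0.0000023 + 0.00000078 = 3.7518e-04 /h
MTBF = 1 / λ_sys = 2670 h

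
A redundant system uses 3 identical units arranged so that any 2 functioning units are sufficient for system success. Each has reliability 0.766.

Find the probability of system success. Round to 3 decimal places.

R = Σ_{i=2}^{3} C(3,i) p^i (1−p)^{3−i} with p = 0.766
C(3,2)·0.766^2·0.234^1 = 0.41190
C(3,3)·0.766^3·0.234^0 = 0.44946
Sum = 0.861

0.861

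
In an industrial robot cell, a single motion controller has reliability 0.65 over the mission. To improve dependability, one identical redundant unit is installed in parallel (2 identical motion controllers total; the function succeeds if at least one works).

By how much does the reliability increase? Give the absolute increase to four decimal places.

R_before = 0.65
R_after = 1 − (1 − 0.65)^2 = 0.8775
ΔR = 0.8775 − 0.65 = 0.2275

0.2275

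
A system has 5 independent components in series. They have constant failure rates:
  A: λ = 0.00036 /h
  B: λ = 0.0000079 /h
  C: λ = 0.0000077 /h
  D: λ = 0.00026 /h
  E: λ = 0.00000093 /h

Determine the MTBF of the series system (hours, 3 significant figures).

1570

Series of exponential components: λ_sys = Σ λ_i
λ_sys = 0.00036 + 0.0000079 + 0.0000077 + 0.00026 + 0.00000093 = 6.3653e-04 /h
MTBF = 1 / λ_sys = 1570 h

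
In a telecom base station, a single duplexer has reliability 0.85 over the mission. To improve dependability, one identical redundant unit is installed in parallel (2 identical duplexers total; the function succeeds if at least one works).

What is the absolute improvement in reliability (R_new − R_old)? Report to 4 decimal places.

0.1275

R_before = 0.85
R_after = 1 − (1 − 0.85)^2 = 0.9775
ΔR = 0.9775 − 0.85 = 0.1275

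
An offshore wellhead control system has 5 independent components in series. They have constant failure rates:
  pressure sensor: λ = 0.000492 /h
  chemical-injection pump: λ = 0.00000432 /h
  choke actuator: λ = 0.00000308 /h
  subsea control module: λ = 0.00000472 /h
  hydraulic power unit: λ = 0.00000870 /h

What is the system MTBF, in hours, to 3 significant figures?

Series of exponential components: λ_sys = Σ λ_i
λ_sys = 0.000492 + 0.00000432 + 0.00000308 + 0.00000472 + 0.00000870 = 5.1282e-04 /h
MTBF = 1 / λ_sys = 1950 h

1950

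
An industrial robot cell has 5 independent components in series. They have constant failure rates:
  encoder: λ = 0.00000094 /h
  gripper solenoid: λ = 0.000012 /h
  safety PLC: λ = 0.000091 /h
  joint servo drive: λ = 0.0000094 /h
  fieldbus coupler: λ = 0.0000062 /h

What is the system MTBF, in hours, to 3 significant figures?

Series of exponential components: λ_sys = Σ λ_i
λ_sys = 0.00000094 + 0.000012 + 0.000091 + 0.0000094 + 0.0000062 = 1.1954e-04 /h
MTBF = 1 / λ_sys = 8370 h

8370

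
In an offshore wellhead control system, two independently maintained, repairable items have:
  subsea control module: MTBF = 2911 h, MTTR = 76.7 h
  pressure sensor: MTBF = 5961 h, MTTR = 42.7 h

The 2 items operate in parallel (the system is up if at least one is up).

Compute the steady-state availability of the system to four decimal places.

A(subsea control module) = MTBF/(MTBF+MTTR) = 2911/(2911+76.7) = 0.974328
A(pressure sensor) = MTBF/(MTBF+MTTR) = 5961/(5961+42.7) = 0.992888
Parallel availability: 1 − (1 − 0.974328)(1 − 0.992888) = 0.9998

0.9998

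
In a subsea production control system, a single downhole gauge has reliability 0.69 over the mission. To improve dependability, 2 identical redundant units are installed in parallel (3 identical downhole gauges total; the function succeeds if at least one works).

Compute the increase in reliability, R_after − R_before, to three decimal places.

R_before = 0.69
R_after = 1 − (1 − 0.69)^3 = 0.970
ΔR = 0.970 − 0.69 = 0.280

0.280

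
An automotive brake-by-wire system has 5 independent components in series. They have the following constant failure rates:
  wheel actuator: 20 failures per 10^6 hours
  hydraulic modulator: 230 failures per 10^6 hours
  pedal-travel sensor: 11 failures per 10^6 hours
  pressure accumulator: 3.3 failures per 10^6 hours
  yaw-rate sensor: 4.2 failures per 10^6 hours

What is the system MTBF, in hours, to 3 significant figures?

Series of exponential components: λ_sys = Σ λ_i
λ_sys = 0.000020 + 0.00023 + 0.000011 + 0.0000033 + 0.0000042 = 2.6850e-04 /h
MTBF = 1 / λ_sys = 3720 h

3720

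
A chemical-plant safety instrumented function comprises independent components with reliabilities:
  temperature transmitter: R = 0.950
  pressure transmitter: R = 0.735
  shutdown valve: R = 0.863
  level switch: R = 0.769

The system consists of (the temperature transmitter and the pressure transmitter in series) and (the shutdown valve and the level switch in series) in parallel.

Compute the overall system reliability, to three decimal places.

Series (temperature transmitter and pressure transmitter): 0.95000 × 0.73500 = 0.69825
Series (shutdown valve and level switch): 0.86300 × 0.76900 = 0.66365
Parallel ([0.69825] and [0.66365]): 1 − (1 − 0.69825)(1 − 0.66365) = 0.899

0.899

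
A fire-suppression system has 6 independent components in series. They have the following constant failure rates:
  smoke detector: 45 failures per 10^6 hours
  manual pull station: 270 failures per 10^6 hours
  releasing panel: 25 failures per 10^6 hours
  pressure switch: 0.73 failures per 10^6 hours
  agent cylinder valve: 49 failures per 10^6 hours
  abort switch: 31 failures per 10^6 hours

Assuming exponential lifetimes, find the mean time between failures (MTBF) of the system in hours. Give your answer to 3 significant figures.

Series of exponential components: λ_sys = Σ λ_i
λ_sys = 0.000045 + 0.00027 + 0.000025 + 0.00000073 + 0.000049 + 0.000031 = 4.2073e-04 /h
MTBF = 1 / λ_sys = 2380 h

2380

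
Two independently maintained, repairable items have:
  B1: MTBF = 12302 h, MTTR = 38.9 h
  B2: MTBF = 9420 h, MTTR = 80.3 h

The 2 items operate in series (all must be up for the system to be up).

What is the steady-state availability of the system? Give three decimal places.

A(B1) = MTBF/(MTBF+MTTR) = 12302/(12302+38.9) = 0.996848
A(B2) = MTBF/(MTBF+MTTR) = 9420/(9420+80.3) = 0.991548
Series availability: 0.996848 × 0.991548 = 0.988

0.988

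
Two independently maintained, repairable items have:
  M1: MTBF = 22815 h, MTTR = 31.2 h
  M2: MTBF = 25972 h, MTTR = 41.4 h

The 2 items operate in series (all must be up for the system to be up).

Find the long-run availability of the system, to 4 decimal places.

A(M1) = MTBF/(MTBF+MTTR) = 22815/(22815+31.2) = 0.998634
A(M2) = MTBF/(MTBF+MTTR) = 25972/(25972+41.4) = 0.998409
Series availability: 0.998634 × 0.998409 = 0.9970

0.9970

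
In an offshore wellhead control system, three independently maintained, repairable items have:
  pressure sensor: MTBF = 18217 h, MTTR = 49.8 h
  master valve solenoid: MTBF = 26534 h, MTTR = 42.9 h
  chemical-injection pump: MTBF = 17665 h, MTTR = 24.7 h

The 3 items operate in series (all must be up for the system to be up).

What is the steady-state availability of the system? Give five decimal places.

A(pressure sensor) = MTBF/(MTBF+MTTR) = 18217/(18217+49.8) = 0.997274
A(master valve solenoid) = MTBF/(MTBF+MTTR) = 26534/(26534+42.9) = 0.998386
A(chemical-injection pump) = MTBF/(MTBF+MTTR) = 17665/(17665+24.7) = 0.998604
Series availability: 0.997274 × 0.998386 × 0.998604 = 0.99427

0.99427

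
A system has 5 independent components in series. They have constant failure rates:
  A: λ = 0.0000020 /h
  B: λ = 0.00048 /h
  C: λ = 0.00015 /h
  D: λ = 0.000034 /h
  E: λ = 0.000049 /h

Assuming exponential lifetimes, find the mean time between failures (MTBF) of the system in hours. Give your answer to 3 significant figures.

1400

Series of exponential components: λ_sys = Σ λ_i
λ_sys = 0.0000020 + 0.00048 + 0.00015 + 0.000034 + 0.000049 = 7.1500e-04 /h
MTBF = 1 / λ_sys = 1400 h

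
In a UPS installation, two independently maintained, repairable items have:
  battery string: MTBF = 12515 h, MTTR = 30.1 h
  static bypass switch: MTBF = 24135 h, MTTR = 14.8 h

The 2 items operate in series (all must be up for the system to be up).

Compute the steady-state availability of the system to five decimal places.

0.99699

A(battery string) = MTBF/(MTBF+MTTR) = 12515/(12515+30.1) = 0.997601
A(static bypass switch) = MTBF/(MTBF+MTTR) = 24135/(24135+14.8) = 0.999387
Series availability: 0.997601 × 0.999387 = 0.99699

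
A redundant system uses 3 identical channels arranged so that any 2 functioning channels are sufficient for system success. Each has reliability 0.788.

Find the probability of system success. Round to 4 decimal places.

0.8842

R = Σ_{i=2}^{3} C(3,i) p^i (1−p)^{3−i} with p = 0.788
C(3,2)·0.788^2·0.212^1 = 0.394920
C(3,3)·0.788^3·0.212^0 = 0.489304
Sum = 0.8842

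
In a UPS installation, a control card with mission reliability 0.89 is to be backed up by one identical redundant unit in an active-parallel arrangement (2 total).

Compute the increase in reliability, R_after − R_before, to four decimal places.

R_before = 0.89
R_after = 1 − (1 − 0.89)^2 = 0.9879
ΔR = 0.9879 − 0.89 = 0.0979

0.0979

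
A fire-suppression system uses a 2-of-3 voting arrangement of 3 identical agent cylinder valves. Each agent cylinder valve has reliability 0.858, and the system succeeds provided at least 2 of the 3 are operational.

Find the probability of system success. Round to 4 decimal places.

R = Σ_{i=2}^{3} C(3,i) p^i (1−p)^{3−i} with p = 0.858
C(3,2)·0.858^2·0.142^1 = 0.313606
C(3,3)·0.858^3·0.142^0 = 0.631629
Sum = 0.9452

0.9452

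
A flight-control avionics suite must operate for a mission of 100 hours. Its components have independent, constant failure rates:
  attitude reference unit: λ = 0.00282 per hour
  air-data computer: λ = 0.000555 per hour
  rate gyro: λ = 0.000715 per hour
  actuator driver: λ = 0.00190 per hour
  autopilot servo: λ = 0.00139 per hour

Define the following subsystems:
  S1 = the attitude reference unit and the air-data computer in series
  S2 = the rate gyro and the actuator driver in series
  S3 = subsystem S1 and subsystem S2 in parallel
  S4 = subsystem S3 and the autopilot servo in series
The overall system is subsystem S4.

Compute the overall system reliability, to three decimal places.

R(attitude reference unit) = exp(−0.00282 × 100) = 0.75427
R(air-data computer) = exp(−0.000555 × 100) = 0.94601
R(rate gyro) = exp(−0.000715 × 100) = 0.93100
R(actuator driver) = exp(−0.00190 × 100) = 0.82696
R(autopilot servo) = exp(−0.00139 × 100) = 0.87023
Series (attitude reference unit and air-data computer): 0.75427 × 0.94601 = 0.71355
Series (rate gyro and actuator driver): 0.93100 × 0.82696 = 0.76990
Parallel ([0.71355] and [0.76990]): 1 − (1 − 0.71355)(1 − 0.76990) = 0.93409
Series ([0.93409] and autopilot servo): 0.93409 × 0.87023 = 0.813

0.813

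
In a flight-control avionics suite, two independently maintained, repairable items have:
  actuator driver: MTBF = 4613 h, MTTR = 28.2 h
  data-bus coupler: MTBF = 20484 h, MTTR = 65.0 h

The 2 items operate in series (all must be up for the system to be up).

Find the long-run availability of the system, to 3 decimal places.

A(actuator driver) = MTBF/(MTBF+MTTR) = 4613/(4613+28.2) = 0.993924
A(data-bus coupler) = MTBF/(MTBF+MTTR) = 20484/(20484+65.0) = 0.996837
Series availability: 0.993924 × 0.996837 = 0.991

0.991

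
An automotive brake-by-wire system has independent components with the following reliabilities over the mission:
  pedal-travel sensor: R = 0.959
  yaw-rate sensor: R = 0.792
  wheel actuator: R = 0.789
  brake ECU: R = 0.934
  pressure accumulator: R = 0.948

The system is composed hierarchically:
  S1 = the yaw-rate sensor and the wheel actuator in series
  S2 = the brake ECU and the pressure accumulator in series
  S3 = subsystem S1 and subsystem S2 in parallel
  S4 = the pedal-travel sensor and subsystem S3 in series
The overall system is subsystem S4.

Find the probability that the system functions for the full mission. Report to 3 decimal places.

0.918

Series (yaw-rate sensor and wheel actuator): 0.79200 × 0.78900 = 0.62489
Series (brake ECU and pressure accumulator): 0.93400 × 0.94800 = 0.88543
Parallel ([0.62489] and [0.88543]): 1 − (1 − 0.62489)(1 − 0.88543) = 0.95702
Series (pedal-travel sensor and [0.95702]): 0.95900 × 0.95702 = 0.918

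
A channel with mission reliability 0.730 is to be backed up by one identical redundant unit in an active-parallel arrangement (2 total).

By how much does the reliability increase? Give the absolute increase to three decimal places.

0.197

R_before = 0.730
R_after = 1 − (1 − 0.730)^2 = 0.927
ΔR = 0.927 − 0.730 = 0.197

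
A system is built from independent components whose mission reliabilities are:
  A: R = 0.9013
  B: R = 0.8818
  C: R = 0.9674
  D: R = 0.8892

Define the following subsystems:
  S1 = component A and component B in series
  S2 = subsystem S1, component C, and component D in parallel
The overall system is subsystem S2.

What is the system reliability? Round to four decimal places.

Series (A and B): 0.901300 × 0.881800 = 0.794766
Parallel ([0.794766], C, and D): 1 − (1 − 0.794766)(1 − 0.967400)(1 − 0.889200) = 0.9993

0.9993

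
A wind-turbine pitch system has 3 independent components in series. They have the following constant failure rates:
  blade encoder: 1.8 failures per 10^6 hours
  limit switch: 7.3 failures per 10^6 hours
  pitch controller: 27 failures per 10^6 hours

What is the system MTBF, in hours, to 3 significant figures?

Series of exponential components: λ_sys = Σ λ_i
λ_sys = 0.0000018 + 0.0000073 + 0.000027 = 3.6100e-05 /h
MTBF = 1 / λ_sys = 27700 h

27700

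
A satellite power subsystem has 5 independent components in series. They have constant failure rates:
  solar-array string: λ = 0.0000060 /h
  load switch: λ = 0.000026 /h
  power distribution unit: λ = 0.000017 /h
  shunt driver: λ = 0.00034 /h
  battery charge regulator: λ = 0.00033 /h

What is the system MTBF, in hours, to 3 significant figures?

Series of exponential components: λ_sys = Σ λ_i
λ_sys = 0.0000060 + 0.000026 + 0.000017 + 0.00034 + 0.00033 = 7.1900e-04 /h
MTBF = 1 / λ_sys = 1390 h

1390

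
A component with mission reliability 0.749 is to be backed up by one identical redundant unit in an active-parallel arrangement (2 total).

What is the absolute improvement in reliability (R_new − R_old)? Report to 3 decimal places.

0.188

R_before = 0.749
R_after = 1 − (1 − 0.749)^2 = 0.937
ΔR = 0.937 − 0.749 = 0.188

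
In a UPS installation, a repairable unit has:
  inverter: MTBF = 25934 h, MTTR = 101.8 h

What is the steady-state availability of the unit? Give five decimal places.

A(inverter) = MTBF/(MTBF+MTTR) = 25934/(25934+101.8) = 0.99609

0.99609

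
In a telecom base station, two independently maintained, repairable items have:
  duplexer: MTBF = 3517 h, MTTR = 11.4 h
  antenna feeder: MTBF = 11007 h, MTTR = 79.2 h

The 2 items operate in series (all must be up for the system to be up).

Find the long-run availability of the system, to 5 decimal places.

0.98965

A(duplexer) = MTBF/(MTBF+MTTR) = 3517/(3517+11.4) = 0.996769
A(antenna feeder) = MTBF/(MTBF+MTTR) = 11007/(11007+79.2) = 0.992856
Series availability: 0.996769 × 0.992856 = 0.98965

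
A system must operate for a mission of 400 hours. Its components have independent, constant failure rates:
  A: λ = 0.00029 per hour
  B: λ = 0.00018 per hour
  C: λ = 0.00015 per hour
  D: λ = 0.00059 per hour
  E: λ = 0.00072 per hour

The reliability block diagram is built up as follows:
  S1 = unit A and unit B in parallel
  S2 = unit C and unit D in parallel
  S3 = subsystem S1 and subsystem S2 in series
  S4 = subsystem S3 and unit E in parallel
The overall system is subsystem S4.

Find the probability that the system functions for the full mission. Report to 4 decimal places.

0.9951

R(A) = exp(−0.00029 × 400) = 0.890475
R(B) = exp(−0.00018 × 400) = 0.930531
R(C) = exp(−0.00015 × 400) = 0.941765
R(D) = exp(−0.00059 × 400) = 0.789781
R(E) = exp(−0.00072 × 400) = 0.749762
Parallel (A and B): 1 − (1 − 0.890475)(1 − 0.930531) = 0.992391
Parallel (C and D): 1 − (1 − 0.941765)(1 − 0.789781) = 0.987758
Series ([0.992391] and [0.987758]): 0.992391 × 0.987758 = 0.980242
Parallel ([0.980242] and E): 1 − (1 − 0.980242)(1 − 0.749762) = 0.9951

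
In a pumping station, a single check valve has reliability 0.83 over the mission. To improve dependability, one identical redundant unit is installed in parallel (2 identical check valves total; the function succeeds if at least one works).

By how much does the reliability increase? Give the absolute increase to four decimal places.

R_before = 0.83
R_after = 1 − (1 − 0.83)^2 = 0.9711
ΔR = 0.9711 − 0.83 = 0.1411

0.1411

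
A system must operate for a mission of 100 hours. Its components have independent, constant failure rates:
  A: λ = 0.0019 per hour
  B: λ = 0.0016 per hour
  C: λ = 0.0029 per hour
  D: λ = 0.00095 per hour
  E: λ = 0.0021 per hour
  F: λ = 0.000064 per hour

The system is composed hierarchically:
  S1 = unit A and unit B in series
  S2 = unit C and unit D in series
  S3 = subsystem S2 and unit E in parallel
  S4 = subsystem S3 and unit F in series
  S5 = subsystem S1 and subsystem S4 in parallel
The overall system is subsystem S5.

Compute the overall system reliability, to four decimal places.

R(A) = exp(−0.0019 × 100) = 0.826959
R(B) = exp(−0.0016 × 100) = 0.852144
R(C) = exp(−0.0029 × 100) = 0.748264
R(D) = exp(−0.00095 × 100) = 0.909373
R(E) = exp(−0.0021 × 100) = 0.810584
R(F) = exp(−0.000064 × 100) = 0.993620
Series (A and B): 0.826959 × 0.852144 = 0.704688
Series (C and D): 0.748264 × 0.909373 = 0.680451
Parallel ([0.680451] and E): 1 − (1 − 0.680451)(1 − 0.810584) = 0.939472
Series ([0.939472] and F): 0.939472 × 0.993620 = 0.933478
Parallel ([0.704688] and [0.933478]): 1 − (1 − 0.704688)(1 − 0.933478) = 0.9804

0.9804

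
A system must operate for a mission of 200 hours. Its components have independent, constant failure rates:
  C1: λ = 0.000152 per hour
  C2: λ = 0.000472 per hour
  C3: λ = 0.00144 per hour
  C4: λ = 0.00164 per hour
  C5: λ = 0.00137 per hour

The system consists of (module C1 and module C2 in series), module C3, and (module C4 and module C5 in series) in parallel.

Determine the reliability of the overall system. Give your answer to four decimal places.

R(C1) = exp(−0.000152 × 200) = 0.970057
R(C2) = exp(−0.000472 × 200) = 0.909919
R(C3) = exp(−0.00144 × 200) = 0.749762
R(C4) = exp(−0.00164 × 200) = 0.720363
R(C5) = exp(−0.00137 × 200) = 0.760332
Series (C1 and C2): 0.970057 × 0.909919 = 0.882673
Series (C4 and C5): 0.720363 × 0.760332 = 0.547715
Parallel ([0.882673], C3, and [0.547715]): 1 − (1 − 0.882673)(1 − 0.749762)(1 − 0.547715) = 0.9867

0.9867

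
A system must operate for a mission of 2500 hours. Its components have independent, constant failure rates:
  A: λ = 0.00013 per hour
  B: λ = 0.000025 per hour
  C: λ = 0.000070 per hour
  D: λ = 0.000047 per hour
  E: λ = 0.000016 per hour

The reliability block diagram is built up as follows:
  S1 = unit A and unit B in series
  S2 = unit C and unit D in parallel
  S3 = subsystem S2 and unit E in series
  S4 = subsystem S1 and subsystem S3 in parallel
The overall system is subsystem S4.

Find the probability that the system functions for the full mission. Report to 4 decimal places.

R(A) = exp(−0.00013 × 2500) = 0.722527
R(B) = exp(−0.000025 × 2500) = 0.939413
R(C) = exp(−0.000070 × 2500) = 0.839457
R(D) = exp(−0.000047 × 2500) = 0.889141
R(E) = exp(−0.000016 × 2500) = 0.960789
Series (A and B): 0.722527 × 0.939413 = 0.678751
Parallel (C and D): 1 − (1 − 0.839457)(1 − 0.889141) = 0.982202
Series ([0.982202] and E): 0.982202 × 0.960789 = 0.943689
Parallel ([0.678751] and [0.943689]): 1 − (1 − 0.678751)(1 − 0.943689) = 0.9819

0.9819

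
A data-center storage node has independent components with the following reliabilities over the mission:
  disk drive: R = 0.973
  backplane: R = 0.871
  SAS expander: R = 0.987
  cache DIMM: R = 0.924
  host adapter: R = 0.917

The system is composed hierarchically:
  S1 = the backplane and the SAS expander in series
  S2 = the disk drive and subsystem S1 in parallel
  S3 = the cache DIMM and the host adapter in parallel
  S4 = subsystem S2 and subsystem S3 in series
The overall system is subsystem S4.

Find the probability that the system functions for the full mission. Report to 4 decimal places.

0.9899

Series (backplane and SAS expander): 0.871000 × 0.987000 = 0.859677
Parallel (disk drive and [0.859677]): 1 − (1 − 0.973000)(1 − 0.859677) = 0.996211
Parallel (cache DIMM and host adapter): 1 − (1 − 0.924000)(1 − 0.917000) = 0.993692
Series ([0.996211] and [0.993692]): 0.996211 × 0.993692 = 0.9899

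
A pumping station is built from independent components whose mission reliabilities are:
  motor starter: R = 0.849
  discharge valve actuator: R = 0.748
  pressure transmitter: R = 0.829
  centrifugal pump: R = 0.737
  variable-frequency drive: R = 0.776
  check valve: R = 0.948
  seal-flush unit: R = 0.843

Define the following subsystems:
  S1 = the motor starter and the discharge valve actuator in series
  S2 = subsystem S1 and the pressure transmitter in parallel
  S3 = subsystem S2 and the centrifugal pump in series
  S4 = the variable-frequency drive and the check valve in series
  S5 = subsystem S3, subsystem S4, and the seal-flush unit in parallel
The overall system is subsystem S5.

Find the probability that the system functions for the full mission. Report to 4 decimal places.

0.9872

Series (motor starter and discharge valve actuator): 0.849000 × 0.748000 = 0.635052
Parallel ([0.635052] and pressure transmitter): 1 − (1 − 0.635052)(1 − 0.829000) = 0.937594
Series ([0.937594] and centrifugal pump): 0.937594 × 0.737000 = 0.691007
Series (variable-frequency drive and check valve): 0.776000 × 0.948000 = 0.735648
Parallel ([0.691007], [0.735648], and seal-flush unit): 1 − (1 − 0.691007)(1 − 0.735648)(1 − 0.843000) = 0.9872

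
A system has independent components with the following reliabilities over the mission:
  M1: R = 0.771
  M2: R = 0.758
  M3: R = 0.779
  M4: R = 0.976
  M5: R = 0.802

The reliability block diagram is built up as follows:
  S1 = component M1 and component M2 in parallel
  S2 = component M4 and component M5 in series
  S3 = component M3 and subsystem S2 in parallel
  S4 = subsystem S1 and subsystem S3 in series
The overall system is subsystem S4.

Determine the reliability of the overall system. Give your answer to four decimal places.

Parallel (M1 and M2): 1 − (1 − 0.771000)(1 − 0.758000) = 0.944582
Series (M4 and M5): 0.976000 × 0.802000 = 0.782752
Parallel (M3 and [0.782752]): 1 − (1 − 0.779000)(1 − 0.782752) = 0.951988
Series ([0.944582] and [0.951988]): 0.944582 × 0.951988 = 0.8992

0.8992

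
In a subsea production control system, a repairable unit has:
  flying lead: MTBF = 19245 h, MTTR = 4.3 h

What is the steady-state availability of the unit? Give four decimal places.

A(flying lead) = MTBF/(MTBF+MTTR) = 19245/(19245+4.3) = 0.9998

0.9998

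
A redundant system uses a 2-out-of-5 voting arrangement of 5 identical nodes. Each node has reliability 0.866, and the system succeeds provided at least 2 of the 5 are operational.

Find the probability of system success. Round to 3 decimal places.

0.999

R = Σ_{i=2}^{5} C(5,i) p^i (1−p)^{5−i} with p = 0.866
C(5,2)·0.866^2·0.134^3 = 0.01804
C(5,3)·0.866^3·0.134^2 = 0.11662
C(5,4)·0.866^4·0.134^1 = 0.37683
C(5,5)·0.866^5·0.134^0 = 0.48707
Sum = 0.999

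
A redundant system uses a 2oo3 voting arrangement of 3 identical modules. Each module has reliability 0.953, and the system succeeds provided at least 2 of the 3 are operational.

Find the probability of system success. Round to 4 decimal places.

0.9936

R = Σ_{i=2}^{3} C(3,i) p^i (1−p)^{3−i} with p = 0.953
C(3,2)·0.953^2·0.047^1 = 0.128057
C(3,3)·0.953^3·0.047^0 = 0.865523
Sum = 0.9936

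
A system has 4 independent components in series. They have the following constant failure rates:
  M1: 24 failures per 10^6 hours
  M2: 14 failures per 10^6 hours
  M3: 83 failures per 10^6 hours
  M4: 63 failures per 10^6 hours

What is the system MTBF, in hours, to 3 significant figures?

5430

Series of exponential components: λ_sys = Σ λ_i
λ_sys = 0.000024 + 0.000014 + 0.000083 + 0.000063 = 1.8400e-04 /h
MTBF = 1 / λ_sys = 5430 h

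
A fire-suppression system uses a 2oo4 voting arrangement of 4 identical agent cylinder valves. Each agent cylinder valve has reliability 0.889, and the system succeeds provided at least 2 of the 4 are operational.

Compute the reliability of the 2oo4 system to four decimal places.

R = Σ_{i=2}^{4} C(4,i) p^i (1−p)^{4−i} with p = 0.889
C(4,2)·0.889^2·0.111^2 = 0.058425
C(4,3)·0.889^3·0.111^1 = 0.311952
C(4,4)·0.889^4·0.111^0 = 0.624607
Sum = 0.9950

0.9950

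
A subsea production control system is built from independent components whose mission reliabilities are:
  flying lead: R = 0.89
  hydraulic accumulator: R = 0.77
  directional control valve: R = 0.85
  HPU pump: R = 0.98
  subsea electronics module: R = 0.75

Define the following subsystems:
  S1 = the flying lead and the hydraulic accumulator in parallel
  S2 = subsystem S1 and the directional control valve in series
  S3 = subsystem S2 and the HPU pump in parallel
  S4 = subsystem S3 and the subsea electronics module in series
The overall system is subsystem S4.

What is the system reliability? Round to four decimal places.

0.7474

Parallel (flying lead and hydraulic accumulator): 1 − (1 − 0.890000)(1 − 0.770000) = 0.974700
Series ([0.974700] and directional control valve): 0.974700 × 0.850000 = 0.828495
Parallel ([0.828495] and HPU pump): 1 − (1 − 0.828495)(1 − 0.980000) = 0.996570
Series ([0.996570] and subsea electronics module): 0.996570 × 0.750000 = 0.7474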